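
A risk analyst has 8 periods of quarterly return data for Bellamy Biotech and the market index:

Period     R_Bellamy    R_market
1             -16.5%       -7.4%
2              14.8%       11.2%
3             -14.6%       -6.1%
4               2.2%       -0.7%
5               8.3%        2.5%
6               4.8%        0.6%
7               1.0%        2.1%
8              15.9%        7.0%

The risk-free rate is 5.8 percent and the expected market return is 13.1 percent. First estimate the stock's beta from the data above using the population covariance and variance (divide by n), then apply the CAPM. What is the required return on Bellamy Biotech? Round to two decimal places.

19.29%

Mean R_i = (-16.5 + 14.8 − 14.6 + 2.2 + 8.3 + 4.8 + 1.0 + 15.9) / 8 = 1.9875%
Mean R_m = (-7.4 + 11.2 − 6.1 − 0.7 + 2.5 + 0.6 + 2.1 + 7.0) / 8 = 1.1500%
Σ(R_i − R̄_i)(R_m − R̄_m) = 494.1250  ⇒  Cov = 494.1250 / 8 = 61.7656
Σ(R_m − R̄_m)² = 267.3400  ⇒  Var(R_m) = 267.3400 / 8 = 33.4175
β = Cov / Var(R_m) = 61.7656 / 33.4175 = 1.8483
MRP = 13.1% − 5.8% = 7.30%
E(R) = R_f + β × MRP = 5.8% + 1.8483 × 7.3% = 19.29%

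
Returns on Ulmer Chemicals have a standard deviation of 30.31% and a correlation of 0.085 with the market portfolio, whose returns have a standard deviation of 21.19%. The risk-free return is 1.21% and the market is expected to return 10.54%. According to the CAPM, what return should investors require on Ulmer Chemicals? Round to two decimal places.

β = ρ × σ_i / σ_m = 0.085 × 30.31% / 21.19% = 0.1216
MRP = 10.54% − 1.21% = 9.33%
E(R) = 1.21% + 0.1216 × 9.33% = 2.34%

2.34%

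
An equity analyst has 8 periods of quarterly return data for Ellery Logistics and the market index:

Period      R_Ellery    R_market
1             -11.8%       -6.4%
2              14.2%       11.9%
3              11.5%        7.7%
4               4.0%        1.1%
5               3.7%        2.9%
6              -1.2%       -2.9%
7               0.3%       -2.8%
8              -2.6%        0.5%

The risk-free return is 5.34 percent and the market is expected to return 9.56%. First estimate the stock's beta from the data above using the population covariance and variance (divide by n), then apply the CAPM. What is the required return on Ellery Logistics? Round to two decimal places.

10.78%

Mean R_i = (-11.8 + 14.2 + 11.5 + 4.0 + 3.7 − 1.2 + 0.3 − 2.6) / 8 = 2.2625%
Mean R_m = (-6.4 + 11.9 + 7.7 + 1.1 + 2.9 − 2.9 − 2.8 + 0.5) / 8 = 1.5000%
Σ(R_i − R̄_i)(R_m − R̄_m) = 322.3700  ⇒  Cov = 322.3700 / 8 = 40.2963
Σ(R_m − R̄_m)² = 249.9800  ⇒  Var(R_m) = 249.9800 / 8 = 31.2475
β = Cov / Var(R_m) = 40.2963 / 31.2475 = 1.2896
MRP = 9.56% − 5.34% = 4.22%
E(R) = R_f + β × MRP = 5.34% + 1.2896 × 4.22% = 10.78%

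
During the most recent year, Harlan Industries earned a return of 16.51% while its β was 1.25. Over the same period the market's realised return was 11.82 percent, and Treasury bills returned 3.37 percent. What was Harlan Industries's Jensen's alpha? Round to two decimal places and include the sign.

Market excess return = 11.82% − 3.37% = 8.45%
CAPM benchmark = R_f + β(R_m − R_f) = 3.37% + 1.25 × 8.45% = 13.9325%
α = actual − benchmark = 16.51% − 13.9325% = +2.58%

+2.58%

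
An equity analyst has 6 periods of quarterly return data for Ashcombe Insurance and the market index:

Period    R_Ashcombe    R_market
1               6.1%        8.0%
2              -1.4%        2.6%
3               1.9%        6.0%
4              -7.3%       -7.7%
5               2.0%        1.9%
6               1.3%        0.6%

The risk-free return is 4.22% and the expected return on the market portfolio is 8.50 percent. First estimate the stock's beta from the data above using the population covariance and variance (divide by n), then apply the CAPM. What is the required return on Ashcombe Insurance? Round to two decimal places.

7.46%

Mean R_i = (6.1 − 1.4 + 1.9 − 7.3 + 2.0 + 1.3) / 6 = 0.4333%
Mean R_m = (8.0 + 2.6 + 6.0 − 7.7 + 1.9 + 0.6) / 6 = 1.9000%
Σ(R_i − R̄_i)(R_m − R̄_m) = 112.4100  ⇒  Cov = 112.4100 / 6 = 18.7350
Σ(R_m − R̄_m)² = 148.3600  ⇒  Var(R_m) = 148.3600 / 6 = 24.7267
β = Cov / Var(R_m) = 18.7350 / 24.7267 = 0.7577
MRP = 8.50% − 4.22% = 4.28%
E(R) = R_f + β × MRP = 4.22% + 0.7577 × 4.28% = 7.46%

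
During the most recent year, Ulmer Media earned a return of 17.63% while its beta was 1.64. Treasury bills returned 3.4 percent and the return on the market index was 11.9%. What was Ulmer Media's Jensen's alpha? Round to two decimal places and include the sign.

Market excess return = 11.9% − 3.4% = 8.50%
CAPM benchmark = R_f + β(R_m − R_f) = 3.4% + 1.64 × 8.5% = 17.3400%
α = actual − benchmark = 17.63% − 17.3400% = +0.29%

+0.29%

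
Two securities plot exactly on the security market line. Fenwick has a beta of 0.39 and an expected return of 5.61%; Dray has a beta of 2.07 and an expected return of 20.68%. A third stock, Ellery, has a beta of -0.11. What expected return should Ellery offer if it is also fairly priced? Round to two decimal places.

1.12%

MRP (SML slope) = (20.68% − 5.61%) / (2.07 − 0.39) = 15.07% / 1.68 = 8.9702%
R_f (intercept) = 5.61% − 0.39 × 8.9702% = 2.1116%
E(R_Ellery) = R_f + β × MRP = 2.1116% + -0.11 × 8.9702% = 1.12%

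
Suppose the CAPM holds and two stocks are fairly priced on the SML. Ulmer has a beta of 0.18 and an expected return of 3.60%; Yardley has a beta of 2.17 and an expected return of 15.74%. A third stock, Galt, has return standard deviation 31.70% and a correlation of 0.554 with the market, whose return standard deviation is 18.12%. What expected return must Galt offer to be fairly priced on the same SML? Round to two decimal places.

8.41%

MRP = (15.74% − 3.60%) / (2.17 − 0.18) = 6.1005%
R_f = 3.60% − 0.18 × 6.1005% = 2.5019%
β_Galt = ρ·σ_i/σ_m = 0.554 × 31.70 / 18.12 = 0.9692
E(R_Galt) = R_f + β × MRP = 2.5019% + 0.9692 × 6.1005% = 8.41%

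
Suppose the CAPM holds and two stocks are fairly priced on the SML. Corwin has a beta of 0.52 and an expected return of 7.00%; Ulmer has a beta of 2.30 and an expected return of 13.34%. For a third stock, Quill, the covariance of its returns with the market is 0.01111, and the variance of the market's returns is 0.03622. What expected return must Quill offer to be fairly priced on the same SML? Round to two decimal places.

MRP = (13.34% − 7.00%) / (2.30 − 0.52) = 3.5618%
R_f = 7.00% − 0.52 × 3.5618% = 5.1479%
β_Quill = Cov / Var(R_m) = 0.01111 / 0.03622 = 0.3067
E(R_Quill) = R_f + β × MRP = 5.1479% + 0.3067 × 3.5618% = 6.24%

6.24%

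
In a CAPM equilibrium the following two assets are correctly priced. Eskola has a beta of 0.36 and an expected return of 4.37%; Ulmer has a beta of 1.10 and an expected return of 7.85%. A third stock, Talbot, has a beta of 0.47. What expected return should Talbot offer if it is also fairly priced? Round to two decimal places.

MRP (SML slope) = (7.85% − 4.37%) / (1.10 − 0.36) = 3.48% / 0.74 = 4.7027%
R_f (intercept) = 4.37% − 0.36 × 4.7027% = 2.6770%
E(R_Talbot) = R_f + β × MRP = 2.6770% + 0.47 × 4.7027% = 4.89%

4.89%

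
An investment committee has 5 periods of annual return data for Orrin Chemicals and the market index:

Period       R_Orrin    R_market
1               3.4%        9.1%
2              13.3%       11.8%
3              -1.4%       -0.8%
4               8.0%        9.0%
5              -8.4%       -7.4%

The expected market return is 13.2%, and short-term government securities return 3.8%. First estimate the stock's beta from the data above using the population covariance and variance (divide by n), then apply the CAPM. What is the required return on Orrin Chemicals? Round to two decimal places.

12.99%

Mean R_i = (3.4 + 13.3 − 1.4 + 8.0 − 8.4) / 5 = 2.9800%
Mean R_m = (9.1 + 11.8 − 0.8 + 9.0 − 7.4) / 5 = 4.3400%
Σ(R_i − R̄_i)(R_m − R̄_m) = 258.4940  ⇒  Cov = 258.4940 / 5 = 51.6988
Σ(R_m − R̄_m)² = 264.2720  ⇒  Var(R_m) = 264.2720 / 5 = 52.8544
β = Cov / Var(R_m) = 51.6988 / 52.8544 = 0.9781
MRP = 13.2% − 3.8% = 9.40%
E(R) = R_f + β × MRP = 3.8% + 0.9781 × 9.4% = 12.99%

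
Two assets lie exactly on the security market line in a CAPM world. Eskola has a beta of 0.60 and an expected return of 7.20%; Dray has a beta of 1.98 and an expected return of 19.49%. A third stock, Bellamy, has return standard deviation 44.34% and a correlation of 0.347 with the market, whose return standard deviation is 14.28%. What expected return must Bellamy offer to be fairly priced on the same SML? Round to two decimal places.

MRP = (19.49% − 7.20%) / (1.98 − 0.60) = 8.9058%
R_f = 7.20% − 0.60 × 8.9058% = 1.8565%
β_Bellamy = ρ·σ_i/σ_m = 0.347 × 44.34 / 14.28 = 1.0774
E(R_Bellamy) = R_f + β × MRP = 1.8565% + 1.0774 × 8.9058% = 11.45%

11.45%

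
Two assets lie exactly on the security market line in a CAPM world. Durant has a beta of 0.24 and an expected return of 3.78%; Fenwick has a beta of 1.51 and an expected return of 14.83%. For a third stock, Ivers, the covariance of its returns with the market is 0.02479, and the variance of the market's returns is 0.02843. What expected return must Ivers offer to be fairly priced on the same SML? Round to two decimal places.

9.28%

MRP = (14.83% − 3.78%) / (1.51 − 0.24) = 8.7008%
R_f = 3.78% − 0.24 × 8.7008% = 1.6918%
β_Ivers = Cov / Var(R_m) = 0.02479 / 0.02843 = 0.8720
E(R_Ivers) = R_f + β × MRP = 1.6918% + 0.8720 × 8.7008% = 9.28%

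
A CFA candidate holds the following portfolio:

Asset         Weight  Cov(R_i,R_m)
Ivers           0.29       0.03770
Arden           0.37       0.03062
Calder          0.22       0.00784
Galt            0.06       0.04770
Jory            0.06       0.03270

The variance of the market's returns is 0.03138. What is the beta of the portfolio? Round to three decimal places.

0.918

β_Ivers = 0.03770 / 0.03138 = 1.2014
β_Arden = 0.03062 / 0.03138 = 0.9758
β_Calder = 0.00784 / 0.03138 = 0.2498
β_Galt = 0.04770 / 0.03138 = 1.5201
β_Jory = 0.03270 / 0.03138 = 1.0421
β_P = Σ w_i β_i = 0.29×1.2014 + 0.37×0.9758 + 0.22×0.2498 + 0.06×1.5201 + 0.06×1.0421 = 0.9181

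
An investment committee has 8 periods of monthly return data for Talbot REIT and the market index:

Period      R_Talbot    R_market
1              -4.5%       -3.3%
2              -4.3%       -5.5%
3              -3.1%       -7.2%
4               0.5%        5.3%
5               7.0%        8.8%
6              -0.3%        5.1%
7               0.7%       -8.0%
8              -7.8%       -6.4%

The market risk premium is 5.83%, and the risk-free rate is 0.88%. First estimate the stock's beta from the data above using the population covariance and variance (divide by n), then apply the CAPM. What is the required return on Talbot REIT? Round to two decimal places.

3.69%

Mean R_i = (-4.5 − 4.3 − 3.1 + 0.5 + 7.0 − 0.3 + 0.7 − 7.8) / 8 = -1.4750%
Mean R_m = (-3.3 − 5.5 − 7.2 + 5.3 + 8.8 + 5.1 − 8.0 − 6.4) / 8 = -1.4000%
Σ(R_i − R̄_i)(R_m − R̄_m) = 151.3400  ⇒  Cov = 151.3400 / 8 = 18.9175
Σ(R_m − R̄_m)² = 313.8000  ⇒  Var(R_m) = 313.8000 / 8 = 39.2250
β = Cov / Var(R_m) = 18.9175 / 39.2250 = 0.4823
E(R) = R_f + β × MRP = 0.88% + 0.4823 × 5.83% = 3.69%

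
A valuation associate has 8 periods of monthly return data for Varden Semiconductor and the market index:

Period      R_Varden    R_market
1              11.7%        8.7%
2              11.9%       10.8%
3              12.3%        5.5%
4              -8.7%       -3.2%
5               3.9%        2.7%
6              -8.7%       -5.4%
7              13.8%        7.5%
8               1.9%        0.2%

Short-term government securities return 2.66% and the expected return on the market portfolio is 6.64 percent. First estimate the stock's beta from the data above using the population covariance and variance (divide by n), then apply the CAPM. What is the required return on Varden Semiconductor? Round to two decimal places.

8.73%

Mean R_i = (11.7 + 11.9 + 12.3 − 8.7 + 3.9 − 8.7 + 13.8 + 1.9) / 8 = 4.7625%
Mean R_m = (8.7 + 10.8 + 5.5 − 3.2 + 2.7 − 5.4 + 7.5 + 0.2) / 8 = 3.3500%
Σ(R_i − R̄_i)(R_m − R̄_m) = 359.5550  ⇒  Cov = 359.5550 / 8 = 44.9444
Σ(R_m − R̄_m)² = 235.7800  ⇒  Var(R_m) = 235.7800 / 8 = 29.4725
β = Cov / Var(R_m) = 44.9444 / 29.4725 = 1.5250
MRP = 6.64% − 2.66% = 3.98%
E(R) = R_f + β × MRP = 2.66% + 1.5250 × 3.98% = 8.73%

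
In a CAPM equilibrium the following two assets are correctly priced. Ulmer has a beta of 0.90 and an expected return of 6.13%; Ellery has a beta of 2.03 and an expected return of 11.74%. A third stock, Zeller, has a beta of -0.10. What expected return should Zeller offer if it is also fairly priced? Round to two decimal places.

MRP (SML slope) = (11.74% − 6.13%) / (2.03 − 0.90) = 5.61% / 1.13 = 4.9646%
R_f (intercept) = 6.13% − 0.90 × 4.9646% = 1.6619%
E(R_Zeller) = R_f + β × MRP = 1.6619% + -0.10 × 4.9646% = 1.17%

1.17%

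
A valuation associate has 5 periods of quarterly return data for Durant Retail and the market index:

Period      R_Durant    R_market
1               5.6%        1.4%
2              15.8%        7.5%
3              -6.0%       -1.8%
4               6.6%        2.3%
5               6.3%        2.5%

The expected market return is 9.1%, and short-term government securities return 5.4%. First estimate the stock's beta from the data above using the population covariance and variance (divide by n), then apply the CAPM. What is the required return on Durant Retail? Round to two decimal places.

13.74%

Mean R_i = (5.6 + 15.8 − 6.0 + 6.6 + 6.3) / 5 = 5.6600%
Mean R_m = (1.4 + 7.5 − 1.8 + 2.3 + 2.5) / 5 = 2.3800%
Σ(R_i − R̄_i)(R_m − R̄_m) = 100.7160  ⇒  Cov = 100.7160 / 5 = 20.1432
Σ(R_m − R̄_m)² = 44.6680  ⇒  Var(R_m) = 44.6680 / 5 = 8.9336
β = Cov / Var(R_m) = 20.1432 / 8.9336 = 2.2548
MRP = 9.1% − 5.4% = 3.70%
E(R) = R_f + β × MRP = 5.4% + 2.2548 × 3.7% = 13.74%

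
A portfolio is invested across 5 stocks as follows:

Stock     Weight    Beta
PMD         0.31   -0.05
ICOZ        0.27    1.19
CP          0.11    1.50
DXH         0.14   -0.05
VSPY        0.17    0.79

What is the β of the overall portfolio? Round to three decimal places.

0.598

β_P = Σ w_i β_i = 0.31×-0.05 + 0.27×1.19 + 0.11×1.50 + 0.14×-0.05 + 0.17×0.79 = 0.5981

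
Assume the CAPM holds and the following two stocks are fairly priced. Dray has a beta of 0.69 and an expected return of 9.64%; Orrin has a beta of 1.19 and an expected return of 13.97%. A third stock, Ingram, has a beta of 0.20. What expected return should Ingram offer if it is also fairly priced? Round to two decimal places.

5.40%

MRP (SML slope) = (13.97% − 9.64%) / (1.19 − 0.69) = 4.33% / 0.50 = 8.6600%
R_f (intercept) = 9.64% − 0.69 × 8.6600% = 3.6646%
E(R_Ingram) = R_f + β × MRP = 3.6646% + 0.20 × 8.6600% = 5.40%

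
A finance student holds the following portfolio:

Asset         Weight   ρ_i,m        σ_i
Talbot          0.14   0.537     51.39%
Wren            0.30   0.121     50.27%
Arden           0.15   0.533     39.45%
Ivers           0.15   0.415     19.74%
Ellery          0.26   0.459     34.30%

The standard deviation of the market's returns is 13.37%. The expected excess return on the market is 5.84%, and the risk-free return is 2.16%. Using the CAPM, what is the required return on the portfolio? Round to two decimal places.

8.35%

β_Talbot = 0.537 × 51.39% / 13.37% = 2.0641
β_Wren = 0.121 × 50.27% / 13.37% = 0.4549
β_Arden = 0.533 × 39.45% / 13.37% = 1.5727
β_Ivers = 0.415 × 19.74% / 13.37% = 0.6127
β_Ellery = 0.459 × 34.30% / 13.37% = 1.1775
β_P = Σ w_i β_i = 0.14×2.0641 + 0.30×0.4549 + 0.15×1.5727 + 0.15×0.6127 + 0.26×1.1775 = 1.0594
E(R_P) = R_f + β_P × MRP = 2.16% + 1.0594 × 5.84% = 8.35%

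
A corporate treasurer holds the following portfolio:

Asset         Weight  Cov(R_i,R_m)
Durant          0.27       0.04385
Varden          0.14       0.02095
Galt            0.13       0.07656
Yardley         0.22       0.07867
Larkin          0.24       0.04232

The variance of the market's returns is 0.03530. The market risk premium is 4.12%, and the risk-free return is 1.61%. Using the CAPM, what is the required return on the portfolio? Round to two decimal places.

β_Durant = 0.04385 / 0.03530 = 1.2422
β_Varden = 0.02095 / 0.03530 = 0.5935
β_Galt = 0.07656 / 0.03530 = 2.1688
β_Yardley = 0.07867 / 0.03530 = 2.2286
β_Larkin = 0.04232 / 0.03530 = 1.1989
β_P = Σ w_i β_i = 0.27×1.2422 + 0.14×0.5935 + 0.13×2.1688 + 0.22×2.2286 + 0.24×1.1989 = 1.4785
E(R_P) = R_f + β_P × MRP = 1.61% + 1.4785 × 4.12% = 7.70%

7.70%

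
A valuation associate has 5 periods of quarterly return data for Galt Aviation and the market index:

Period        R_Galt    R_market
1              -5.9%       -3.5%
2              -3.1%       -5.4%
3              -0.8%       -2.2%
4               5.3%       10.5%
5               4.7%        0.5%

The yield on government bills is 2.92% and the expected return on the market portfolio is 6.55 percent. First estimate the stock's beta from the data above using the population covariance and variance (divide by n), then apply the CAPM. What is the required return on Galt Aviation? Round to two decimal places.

Mean R_i = (-5.9 − 3.1 − 0.8 + 5.3 + 4.7) / 5 = 0.0400%
Mean R_m = (-3.5 − 5.4 − 2.2 + 10.5 + 0.5) / 5 = -0.0200%
Σ(R_i − R̄_i)(R_m − R̄_m) = 97.1540  ⇒  Cov = 97.1540 / 5 = 19.4308
Σ(R_m − R̄_m)² = 156.7480  ⇒  Var(R_m) = 156.7480 / 5 = 31.3496
β = Cov / Var(R_m) = 19.4308 / 31.3496 = 0.6198
MRP = 6.55% − 2.92% = 3.63%
E(R) = R_f + β × MRP = 2.92% + 0.6198 × 3.63% = 5.17%

5.17%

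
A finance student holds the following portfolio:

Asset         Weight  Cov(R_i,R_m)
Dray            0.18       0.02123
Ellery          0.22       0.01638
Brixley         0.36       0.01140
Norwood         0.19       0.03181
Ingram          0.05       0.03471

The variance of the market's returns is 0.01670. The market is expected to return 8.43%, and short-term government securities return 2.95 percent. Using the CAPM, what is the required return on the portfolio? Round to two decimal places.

β_Dray = 0.02123 / 0.01670 = 1.2713
β_Ellery = 0.01638 / 0.01670 = 0.9808
β_Brixley = 0.01140 / 0.01670 = 0.6826
β_Norwood = 0.03181 / 0.01670 = 1.9048
β_Ingram = 0.03471 / 0.01670 = 2.0784
β_P = Σ w_i β_i = 0.18×1.2713 + 0.22×0.9808 + 0.36×0.6826 + 0.19×1.9048 + 0.05×2.0784 = 1.1562
MRP = 8.43% − 2.95% = 5.48%
E(R_P) = R_f + β_P × MRP = 2.95% + 1.1562 × 5.48% = 9.29%

9.29%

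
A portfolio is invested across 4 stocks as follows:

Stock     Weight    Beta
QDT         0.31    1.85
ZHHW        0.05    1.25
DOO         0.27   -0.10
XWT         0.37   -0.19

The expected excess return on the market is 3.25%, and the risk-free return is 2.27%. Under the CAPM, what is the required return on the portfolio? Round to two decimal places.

β_P = Σ w_i β_i = 0.31×1.85 + 0.05×1.25 + 0.27×-0.10 + 0.37×-0.19 = 0.5387
E(R_P) = R_f + β_P × MRP = 2.27% + 0.5387 × 3.25% = 4.02%

4.02%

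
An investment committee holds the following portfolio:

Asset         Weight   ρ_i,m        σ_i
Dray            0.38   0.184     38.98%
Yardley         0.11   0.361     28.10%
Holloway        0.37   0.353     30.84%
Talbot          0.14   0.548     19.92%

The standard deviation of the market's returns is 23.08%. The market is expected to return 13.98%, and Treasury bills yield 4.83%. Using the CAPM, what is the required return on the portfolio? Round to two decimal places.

8.56%

β_Dray = 0.184 × 38.98% / 23.08% = 0.3108
β_Yardley = 0.361 × 28.10% / 23.08% = 0.4395
β_Holloway = 0.353 × 30.84% / 23.08% = 0.4717
β_Talbot = 0.548 × 19.92% / 23.08% = 0.4730
β_P = Σ w_i β_i = 0.38×0.3108 + 0.11×0.4395 + 0.37×0.4717 + 0.14×0.4730 = 0.4072
MRP = 13.98% − 4.83% = 9.15%
E(R_P) = R_f + β_P × MRP = 4.83% + 0.4072 × 9.15% = 8.56%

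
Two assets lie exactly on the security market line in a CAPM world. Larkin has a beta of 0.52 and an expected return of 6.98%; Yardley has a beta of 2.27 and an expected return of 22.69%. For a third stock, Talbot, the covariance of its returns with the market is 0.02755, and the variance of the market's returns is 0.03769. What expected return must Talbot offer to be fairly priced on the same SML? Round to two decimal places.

MRP = (22.69% − 6.98%) / (2.27 − 0.52) = 8.9771%
R_f = 6.98% − 0.52 × 8.9771% = 2.3119%
β_Talbot = Cov / Var(R_m) = 0.02755 / 0.03769 = 0.7310
E(R_Talbot) = R_f + β × MRP = 2.3119% + 0.7310 × 8.9771% = 8.87%

8.87%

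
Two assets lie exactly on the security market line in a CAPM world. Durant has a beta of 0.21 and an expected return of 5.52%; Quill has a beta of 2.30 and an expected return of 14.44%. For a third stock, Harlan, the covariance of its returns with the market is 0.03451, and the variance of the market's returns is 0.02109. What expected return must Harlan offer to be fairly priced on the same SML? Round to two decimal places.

MRP = (14.44% − 5.52%) / (2.30 − 0.21) = 4.2679%
R_f = 5.52% − 0.21 × 4.2679% = 4.6237%
β_Harlan = Cov / Var(R_m) = 0.03451 / 0.02109 = 1.6363
E(R_Harlan) = R_f + β × MRP = 4.6237% + 1.6363 × 4.2679% = 11.61%

11.61%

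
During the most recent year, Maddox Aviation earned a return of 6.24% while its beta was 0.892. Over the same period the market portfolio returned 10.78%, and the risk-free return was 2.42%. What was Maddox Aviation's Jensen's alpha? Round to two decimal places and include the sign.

Market excess return = 10.78% − 2.42% = 8.36%
CAPM benchmark = R_f + β(R_m − R_f) = 2.42% + 0.892 × 8.36% = 9.87712%
α = actual − benchmark = 6.24% − 9.87712% = -3.64%

-3.64%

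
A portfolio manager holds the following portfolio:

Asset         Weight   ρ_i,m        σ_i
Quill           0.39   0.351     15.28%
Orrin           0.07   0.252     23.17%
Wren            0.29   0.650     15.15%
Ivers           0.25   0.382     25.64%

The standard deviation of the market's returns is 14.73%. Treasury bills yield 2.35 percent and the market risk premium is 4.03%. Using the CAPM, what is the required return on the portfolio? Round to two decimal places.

β_Quill = 0.351 × 15.28% / 14.73% = 0.3641
β_Orrin = 0.252 × 23.17% / 14.73% = 0.3964
β_Wren = 0.650 × 15.15% / 14.73% = 0.6685
β_Ivers = 0.382 × 25.64% / 14.73% = 0.6649
β_P = Σ w_i β_i = 0.39×0.3641 + 0.07×0.3964 + 0.29×0.6685 + 0.25×0.6649 = 0.5298
E(R_P) = R_f + β_P × MRP = 2.35% + 0.5298 × 4.03% = 4.49%

4.49%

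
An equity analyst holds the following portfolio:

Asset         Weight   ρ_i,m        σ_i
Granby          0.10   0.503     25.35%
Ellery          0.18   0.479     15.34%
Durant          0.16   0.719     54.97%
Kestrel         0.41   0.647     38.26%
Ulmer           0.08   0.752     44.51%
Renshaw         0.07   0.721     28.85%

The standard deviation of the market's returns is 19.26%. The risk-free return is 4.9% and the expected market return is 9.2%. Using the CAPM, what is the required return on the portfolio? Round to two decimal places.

β_Granby = 0.503 × 25.35% / 19.26% = 0.6620
β_Ellery = 0.479 × 15.34% / 19.26% = 0.3815
β_Durant = 0.719 × 54.97% / 19.26% = 2.0521
β_Kestrel = 0.647 × 38.26% / 19.26% = 1.2853
β_Ulmer = 0.752 × 44.51% / 19.26% = 1.7379
β_Renshaw = 0.721 × 28.85% / 19.26% = 1.0800
β_P = Σ w_i β_i = 0.10×0.6620 + 0.18×0.3815 + 0.16×2.0521 + 0.41×1.2853 + 0.08×1.7379 + 0.07×1.0800 = 1.2048
MRP = 9.2% − 4.9% = 4.30%
E(R_P) = R_f + β_P × MRP = 4.9% + 1.2048 × 4.3% = 10.08%

10.08%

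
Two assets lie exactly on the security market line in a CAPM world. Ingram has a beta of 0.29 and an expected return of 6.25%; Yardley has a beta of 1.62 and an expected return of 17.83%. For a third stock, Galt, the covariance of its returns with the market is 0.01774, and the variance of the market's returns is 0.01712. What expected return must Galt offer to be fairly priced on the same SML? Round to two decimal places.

MRP = (17.83% − 6.25%) / (1.62 − 0.29) = 8.7068%
R_f = 6.25% − 0.29 × 8.7068% = 3.7250%
β_Galt = Cov / Var(R_m) = 0.01774 / 0.01712 = 1.0362
E(R_Galt) = R_f + β × MRP = 3.7250% + 1.0362 × 8.7068% = 12.75%

12.75%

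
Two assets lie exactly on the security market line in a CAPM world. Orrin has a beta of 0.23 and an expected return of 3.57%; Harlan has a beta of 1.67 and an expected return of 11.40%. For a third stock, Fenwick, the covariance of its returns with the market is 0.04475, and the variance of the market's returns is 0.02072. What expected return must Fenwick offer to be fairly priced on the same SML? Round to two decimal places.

MRP = (11.40% − 3.57%) / (1.67 − 0.23) = 5.4375%
R_f = 3.57% − 0.23 × 5.4375% = 2.3194%
β_Fenwick = Cov / Var(R_m) = 0.04475 / 0.02072 = 2.1597
E(R_Fenwick) = R_f + β × MRP = 2.3194% + 2.1597 × 5.4375% = 14.06%

14.06%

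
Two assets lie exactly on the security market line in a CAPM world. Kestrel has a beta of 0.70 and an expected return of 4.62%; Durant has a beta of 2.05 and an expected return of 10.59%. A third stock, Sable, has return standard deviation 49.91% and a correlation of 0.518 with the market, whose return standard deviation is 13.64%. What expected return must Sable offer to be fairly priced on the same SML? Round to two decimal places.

9.91%

MRP = (10.59% − 4.62%) / (2.05 − 0.70) = 4.4222%
R_f = 4.62% − 0.70 × 4.4222% = 1.5245%
β_Sable = ρ·σ_i/σ_m = 0.518 × 49.91 / 13.64 = 1.8954
E(R_Sable) = R_f + β × MRP = 1.5245% + 1.8954 × 4.4222% = 9.91%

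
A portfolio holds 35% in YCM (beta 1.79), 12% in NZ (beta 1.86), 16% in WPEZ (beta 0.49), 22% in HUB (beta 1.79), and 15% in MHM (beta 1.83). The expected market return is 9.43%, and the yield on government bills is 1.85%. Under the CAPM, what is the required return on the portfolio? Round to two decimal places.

β_P = Σ w_i β_i = 0.35×1.79 + 0.12×1.86 + 0.16×0.49 + 0.22×1.79 + 0.15×1.83 = 1.5964
MRP = 9.43% − 1.85% = 7.58%
E(R_P) = R_f + β_P × MRP = 1.85% + 1.5964 × 7.58% = 13.95%

13.95%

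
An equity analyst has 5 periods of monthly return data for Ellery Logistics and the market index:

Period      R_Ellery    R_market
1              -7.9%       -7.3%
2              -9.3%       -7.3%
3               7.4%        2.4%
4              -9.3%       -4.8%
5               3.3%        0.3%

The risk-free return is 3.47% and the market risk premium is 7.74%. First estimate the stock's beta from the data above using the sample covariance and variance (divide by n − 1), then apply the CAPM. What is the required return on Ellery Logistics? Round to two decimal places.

16.70%

Mean R_i = (-7.9 − 9.3 + 7.4 − 9.3 + 3.3) / 5 = -3.1600%
Mean R_m = (-7.3 − 7.3 + 2.4 − 4.8 + 0.3) / 5 = -3.3400%
Σ(R_i − R̄_i)(R_m − R̄_m) = 136.1780  ⇒  Cov = 136.1780 / 4 = 34.0445
Σ(R_m − R̄_m)² = 79.6920  ⇒  Var(R_m) = 79.6920 / 4 = 19.9230
β = Cov / Var(R_m) = 34.0445 / 19.9230 = 1.7088
E(R) = R_f + β × MRP = 3.47% + 1.7088 × 7.74% = 16.70%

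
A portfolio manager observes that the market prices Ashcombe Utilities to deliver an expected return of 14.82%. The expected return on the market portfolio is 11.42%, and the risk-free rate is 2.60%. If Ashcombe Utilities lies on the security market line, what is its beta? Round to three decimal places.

MRP = 11.42% − 2.60% = 8.82%
β = (E(R) − R_f) / MRP = (14.82% − 2.60%) / 8.82% = 12.22% / 8.82% = 1.385

1.385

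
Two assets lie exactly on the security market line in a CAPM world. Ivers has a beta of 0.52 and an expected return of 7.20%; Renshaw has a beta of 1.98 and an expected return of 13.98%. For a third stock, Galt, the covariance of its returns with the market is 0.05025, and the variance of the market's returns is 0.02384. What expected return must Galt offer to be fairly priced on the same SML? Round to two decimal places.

MRP = (13.98% − 7.20%) / (1.98 − 0.52) = 4.6438%
R_f = 7.20% − 0.52 × 4.6438% = 4.7852%
β_Galt = Cov / Var(R_m) = 0.05025 / 0.02384 = 2.1078
E(R_Galt) = R_f + β × MRP = 4.7852% + 2.1078 × 4.6438% = 14.57%

14.57%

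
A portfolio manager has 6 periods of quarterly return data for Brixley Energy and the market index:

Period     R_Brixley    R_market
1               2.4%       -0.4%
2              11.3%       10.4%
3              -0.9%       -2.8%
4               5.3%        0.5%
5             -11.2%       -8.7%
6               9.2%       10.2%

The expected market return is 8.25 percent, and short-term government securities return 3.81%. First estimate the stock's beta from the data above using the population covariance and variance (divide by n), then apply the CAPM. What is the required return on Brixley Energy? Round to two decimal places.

8.35%

Mean R_i = (2.4 + 11.3 − 0.9 + 5.3 − 11.2 + 9.2) / 6 = 2.6833%
Mean R_m = (-0.4 + 10.4 − 2.8 + 0.5 − 8.7 + 10.2) / 6 = 1.5333%
Σ(R_i − R̄_i)(R_m − R̄_m) = 288.3233  ⇒  Cov = 288.3233 / 6 = 48.0539
Σ(R_m − R̄_m)² = 282.0333  ⇒  Var(R_m) = 282.0333 / 6 = 47.0056
β = Cov / Var(R_m) = 48.0539 / 47.0056 = 1.0223
MRP = 8.25% − 3.81% = 4.44%
E(R) = R_f + β × MRP = 3.81% + 1.0223 × 4.44% = 8.35%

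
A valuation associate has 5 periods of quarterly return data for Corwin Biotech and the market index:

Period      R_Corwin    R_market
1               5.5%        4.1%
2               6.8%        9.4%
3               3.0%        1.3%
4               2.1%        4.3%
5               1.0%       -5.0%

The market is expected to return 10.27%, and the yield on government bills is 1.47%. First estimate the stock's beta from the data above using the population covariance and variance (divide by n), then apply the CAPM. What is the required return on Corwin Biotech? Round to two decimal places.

4.85%

Mean R_i = (5.5 + 6.8 + 3.0 + 2.1 + 1.0) / 5 = 3.6800%
Mean R_m = (4.1 + 9.4 + 1.3 + 4.3 − 5.0) / 5 = 2.8200%
Σ(R_i − R̄_i)(R_m − R̄_m) = 42.5120  ⇒  Cov = 42.5120 / 5 = 8.5024
Σ(R_m − R̄_m)² = 110.5880  ⇒  Var(R_m) = 110.5880 / 5 = 22.1176
β = Cov / Var(R_m) = 8.5024 / 22.1176 = 0.3844
MRP = 10.27% − 1.47% = 8.80%
E(R) = R_f + β × MRP = 1.47% + 0.3844 × 8.80% = 4.85%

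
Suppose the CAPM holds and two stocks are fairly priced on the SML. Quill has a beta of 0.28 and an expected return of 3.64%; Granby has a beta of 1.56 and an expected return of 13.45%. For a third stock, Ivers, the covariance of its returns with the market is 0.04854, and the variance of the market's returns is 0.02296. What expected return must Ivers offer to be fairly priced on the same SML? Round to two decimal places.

17.70%

MRP = (13.45% − 3.64%) / (1.56 − 0.28) = 7.6641%
R_f = 3.64% − 0.28 × 7.6641% = 1.4941%
β_Ivers = Cov / Var(R_m) = 0.04854 / 0.02296 = 2.1141
E(R_Ivers) = R_f + β × MRP = 1.4941% + 2.1141 × 7.6641% = 17.70%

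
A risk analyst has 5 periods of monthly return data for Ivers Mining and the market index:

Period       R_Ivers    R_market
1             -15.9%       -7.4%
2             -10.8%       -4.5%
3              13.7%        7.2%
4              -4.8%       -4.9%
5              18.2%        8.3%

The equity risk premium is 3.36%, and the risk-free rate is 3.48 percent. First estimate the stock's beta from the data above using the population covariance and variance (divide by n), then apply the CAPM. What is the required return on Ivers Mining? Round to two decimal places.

Mean R_i = (-15.9 − 10.8 + 13.7 − 4.8 + 18.2) / 5 = 0.0800%
Mean R_m = (-7.4 − 4.5 + 7.2 − 4.9 + 8.3) / 5 = -0.2600%
Σ(R_i − R̄_i)(R_m − R̄_m) = 439.5840  ⇒  Cov = 439.5840 / 5 = 87.9168
Σ(R_m − R̄_m)² = 219.4120  ⇒  Var(R_m) = 219.4120 / 5 = 43.8824
β = Cov / Var(R_m) = 87.9168 / 43.8824 = 2.0035
E(R) = R_f + β × MRP = 3.48% + 2.0035 × 3.36% = 10.21%

10.21%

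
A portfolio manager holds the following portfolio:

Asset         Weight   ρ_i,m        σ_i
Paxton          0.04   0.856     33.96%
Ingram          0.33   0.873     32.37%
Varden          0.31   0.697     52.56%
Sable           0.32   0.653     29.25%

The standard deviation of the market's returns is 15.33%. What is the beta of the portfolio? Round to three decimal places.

1.824

β_Paxton = 0.856 × 33.96% / 15.33% = 1.8963
β_Ingram = 0.873 × 32.37% / 15.33% = 1.8434
β_Varden = 0.697 × 52.56% / 15.33% = 2.3897
β_Sable = 0.653 × 29.25% / 15.33% = 1.2459
β_P = Σ w_i β_i = 0.04×1.8963 + 0.33×1.8434 + 0.31×2.3897 + 0.32×1.2459 = 1.8237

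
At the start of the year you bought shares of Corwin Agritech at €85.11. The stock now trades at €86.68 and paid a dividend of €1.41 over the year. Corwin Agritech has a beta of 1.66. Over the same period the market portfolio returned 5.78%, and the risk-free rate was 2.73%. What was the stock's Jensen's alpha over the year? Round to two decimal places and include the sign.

Realised HPR = (P1 + D1 − P0) / P0 = (86.68 + 1.41 − 85.11) / 85.11 = 2.98 / 85.11 = 3.5014%
MRP = 5.78% − 2.73% = 3.05%
CAPM required = R_f + β·MRP = 2.73% + 1.66 × 3.05% = 7.7930%
α = realised − required = 3.5014% − 7.7930% = -4.29%

-4.29%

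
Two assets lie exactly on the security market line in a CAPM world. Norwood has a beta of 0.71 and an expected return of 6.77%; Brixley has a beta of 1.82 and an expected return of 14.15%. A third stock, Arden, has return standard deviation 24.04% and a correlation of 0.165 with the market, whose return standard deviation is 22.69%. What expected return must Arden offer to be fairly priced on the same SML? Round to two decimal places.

3.21%

MRP = (14.15% − 6.77%) / (1.82 − 0.71) = 6.6486%
R_f = 6.77% − 0.71 × 6.6486% = 2.0495%
β_Arden = ρ·σ_i/σ_m = 0.165 × 24.04 / 22.69 = 0.1748
E(R_Arden) = R_f + β × MRP = 2.0495% + 0.1748 × 6.6486% = 3.21%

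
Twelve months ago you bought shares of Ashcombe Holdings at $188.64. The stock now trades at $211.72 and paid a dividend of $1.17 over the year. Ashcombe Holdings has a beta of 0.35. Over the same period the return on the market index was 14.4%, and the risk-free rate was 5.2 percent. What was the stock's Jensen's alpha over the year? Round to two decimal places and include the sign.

Realised HPR = (P1 + D1 − P0) / P0 = (211.72 + 1.17 − 188.64) / 188.64 = 24.25 / 188.64 = 12.8552%
MRP = 14.4% − 5.2% = 9.20%
CAPM required = R_f + β·MRP = 5.2% + 0.35 × 9.2% = 8.4200%
α = realised − required = 12.8552% − 8.4200% = +4.44%

+4.44%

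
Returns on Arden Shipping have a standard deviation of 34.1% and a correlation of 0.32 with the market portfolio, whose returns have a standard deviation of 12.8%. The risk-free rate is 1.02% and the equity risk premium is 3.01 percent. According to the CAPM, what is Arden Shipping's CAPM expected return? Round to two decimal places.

β = ρ × σ_i / σ_m = 0.32 × 34.1% / 12.8% = 0.8525
E(R) = 1.02% + 0.8525 × 3.01% = 3.59%

3.59%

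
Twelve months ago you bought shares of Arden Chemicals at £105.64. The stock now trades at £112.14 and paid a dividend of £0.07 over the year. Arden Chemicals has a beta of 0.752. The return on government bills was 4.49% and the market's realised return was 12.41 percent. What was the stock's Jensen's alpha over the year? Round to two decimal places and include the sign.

-4.23%

Realised HPR = (P1 + D1 − P0) / P0 = (112.14 + 0.07 − 105.64) / 105.64 = 6.57 / 105.64 = 6.2192%
MRP = 12.41% − 4.49% = 7.92%
CAPM required = R_f + β·MRP = 4.49% + 0.752 × 7.92% = 10.44584%
α = realised − required = 6.2192% − 10.44584% = -4.23%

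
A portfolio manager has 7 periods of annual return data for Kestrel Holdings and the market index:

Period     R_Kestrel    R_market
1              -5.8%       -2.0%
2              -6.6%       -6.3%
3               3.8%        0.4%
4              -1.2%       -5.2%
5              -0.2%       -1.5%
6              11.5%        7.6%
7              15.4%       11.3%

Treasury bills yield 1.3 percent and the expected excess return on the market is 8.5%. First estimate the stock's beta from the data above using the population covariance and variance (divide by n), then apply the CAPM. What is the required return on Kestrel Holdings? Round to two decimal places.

11.67%

Mean R_i = (-5.8 − 6.6 + 3.8 − 1.2 − 0.2 + 11.5 + 15.4) / 7 = 2.4143%
Mean R_m = (-2.0 − 6.3 + 0.4 − 5.2 − 1.5 + 7.6 + 11.3) / 7 = 0.6143%
Σ(R_i − R̄_i)(R_m − R̄_m) = 312.2786  ⇒  Cov = 312.2786 / 7 = 44.6112
Σ(R_m − R̄_m)² = 255.9486  ⇒  Var(R_m) = 255.9486 / 7 = 36.5641
β = Cov / Var(R_m) = 44.6112 / 36.5641 = 1.2201
E(R) = R_f + β × MRP = 1.3% + 1.2201 × 8.5% = 11.67%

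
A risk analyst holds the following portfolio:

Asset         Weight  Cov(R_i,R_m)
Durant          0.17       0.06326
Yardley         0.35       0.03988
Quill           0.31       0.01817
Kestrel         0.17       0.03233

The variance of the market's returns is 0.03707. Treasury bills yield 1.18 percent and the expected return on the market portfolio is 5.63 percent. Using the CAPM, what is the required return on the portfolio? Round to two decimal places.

5.48%

β_Durant = 0.06326 / 0.03707 = 1.7065
β_Yardley = 0.03988 / 0.03707 = 1.0758
β_Quill = 0.01817 / 0.03707 = 0.4902
β_Kestrel = 0.03233 / 0.03707 = 0.8721
β_P = Σ w_i β_i = 0.17×1.7065 + 0.35×1.0758 + 0.31×0.4902 + 0.17×0.8721 = 0.9669
MRP = 5.63% − 1.18% = 4.45%
E(R_P) = R_f + β_P × MRP = 1.18% + 0.9669 × 4.45% = 5.48%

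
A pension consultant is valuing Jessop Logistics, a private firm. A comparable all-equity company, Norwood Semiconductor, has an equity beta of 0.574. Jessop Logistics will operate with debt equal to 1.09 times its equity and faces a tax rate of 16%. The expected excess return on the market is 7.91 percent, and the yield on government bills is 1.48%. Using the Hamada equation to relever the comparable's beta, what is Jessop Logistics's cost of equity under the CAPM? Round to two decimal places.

β_L = β_U × [1 + (1 − t)(D/E)] = 0.574 × [1 + (1 − 0.16) × 1.09]
    = 0.574 × [1 + 0.84 × 1.09] = 0.574 × 1.9156 = 1.0996
E(R) = R_f + β_L × MRP = 1.48% + 1.0996 × 7.91% = 10.18%

10.18%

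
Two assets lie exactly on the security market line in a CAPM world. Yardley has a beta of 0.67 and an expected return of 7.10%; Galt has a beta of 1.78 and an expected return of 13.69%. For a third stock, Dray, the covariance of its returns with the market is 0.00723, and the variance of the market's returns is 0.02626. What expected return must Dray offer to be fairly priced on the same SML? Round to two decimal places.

MRP = (13.69% − 7.10%) / (1.78 − 0.67) = 5.9369%
R_f = 7.10% − 0.67 × 5.9369% = 3.1223%
β_Dray = Cov / Var(R_m) = 0.00723 / 0.02626 = 0.2753
E(R_Dray) = R_f + β × MRP = 3.1223% + 0.2753 × 5.9369% = 4.76%

4.76%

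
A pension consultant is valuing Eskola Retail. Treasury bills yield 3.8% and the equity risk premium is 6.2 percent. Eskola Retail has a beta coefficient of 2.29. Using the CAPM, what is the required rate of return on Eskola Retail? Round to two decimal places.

18.00%

E(R) = R_f + β × MRP = 3.8% + 2.29 × 6.2% = 18.00%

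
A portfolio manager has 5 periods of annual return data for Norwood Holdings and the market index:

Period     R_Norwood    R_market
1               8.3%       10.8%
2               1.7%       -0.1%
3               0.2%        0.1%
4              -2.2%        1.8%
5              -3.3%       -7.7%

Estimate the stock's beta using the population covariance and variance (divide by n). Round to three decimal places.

0.610

Mean R_i = (8.3 + 1.7 + 0.2 − 2.2 − 3.3) / 5 = 0.9400%
Mean R_m = (10.8 − 0.1 + 0.1 + 1.8 − 7.7) / 5 = 0.9800%
Σ(R_i − R̄_i)(R_m − R̄_m) = 106.3340  ⇒  Cov = 106.3340 / 5 = 21.2668
Σ(R_m − R̄_m)² = 174.3880  ⇒  Var(R_m) = 174.3880 / 5 = 34.8776
β = Cov / Var(R_m) = 21.2668 / 34.8776 = 0.6098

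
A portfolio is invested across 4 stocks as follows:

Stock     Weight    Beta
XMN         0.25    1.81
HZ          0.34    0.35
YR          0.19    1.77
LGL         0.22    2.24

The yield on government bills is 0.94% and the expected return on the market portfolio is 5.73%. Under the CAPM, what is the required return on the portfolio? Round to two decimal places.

β_P = Σ w_i β_i = 0.25×1.81 + 0.34×0.35 + 0.19×1.77 + 0.22×2.24 = 1.4006
MRP = 5.73% − 0.94% = 4.79%
E(R_P) = R_f + β_P × MRP = 0.94% + 1.4006 × 4.79% = 7.65%

7.65%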